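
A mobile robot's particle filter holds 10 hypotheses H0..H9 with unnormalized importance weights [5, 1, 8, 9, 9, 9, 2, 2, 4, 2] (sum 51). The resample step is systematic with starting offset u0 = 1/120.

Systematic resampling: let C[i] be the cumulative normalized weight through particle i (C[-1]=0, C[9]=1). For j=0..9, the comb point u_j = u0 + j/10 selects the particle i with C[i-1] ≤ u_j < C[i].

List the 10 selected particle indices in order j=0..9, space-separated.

0 1 2 3 3 4 4 5 6 8

C = [5/51, 2/17, 14/51, 23/51, 32/51, 41/51, 43/51, 15/17, 49/51, 1]
j=0: u_0=1/120 ∈ [0, 5/51) → index 0
j=1: u_1=13/120 ∈ [5/51, 2/17) → index 1
j=2: u_2=5/24 ∈ [2/17, 14/51) → index 2
j=3: u_3=37/120 ∈ [14/51, 23/51) → index 3
j=4: u_4=49/120 ∈ [14/51, 23/51) → index 3
j=5: u_5=61/120 ∈ [23/51, 32/51) → index 4
j=6: u_6=73/120 ∈ [23/51, 32/51) → index 4
j=7: u_7=17/24 ∈ [32/51, 41/51) → index 5
j=8: u_8=97/120 ∈ [41/51, 43/51) → index 6
j=9: u_9=109/120 ∈ [15/17, 49/51) → index 8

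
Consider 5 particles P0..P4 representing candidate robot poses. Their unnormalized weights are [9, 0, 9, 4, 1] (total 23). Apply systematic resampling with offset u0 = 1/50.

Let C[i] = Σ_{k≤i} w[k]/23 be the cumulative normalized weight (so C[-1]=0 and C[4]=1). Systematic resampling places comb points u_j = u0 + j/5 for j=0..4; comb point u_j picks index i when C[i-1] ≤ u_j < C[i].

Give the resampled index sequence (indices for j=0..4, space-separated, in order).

0 0 2 2 3

C = [9/23, 9/23, 18/23, 22/23, 1]
j=0: u_0=1/50 ∈ [0, 9/23) → index 0
j=1: u_1=11/50 ∈ [0, 9/23) → index 0
j=2: u_2=21/50 ∈ [9/23, 18/23) → index 2
j=3: u_3=31/50 ∈ [9/23, 18/23) → index 2
j=4: u_4=41/50 ∈ [18/23, 22/23) → index 3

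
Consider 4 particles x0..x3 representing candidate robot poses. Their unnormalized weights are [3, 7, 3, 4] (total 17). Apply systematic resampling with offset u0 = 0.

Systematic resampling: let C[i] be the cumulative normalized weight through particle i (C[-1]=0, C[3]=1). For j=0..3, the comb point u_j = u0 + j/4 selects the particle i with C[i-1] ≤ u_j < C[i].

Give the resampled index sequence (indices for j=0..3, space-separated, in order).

C = [3/17, 10/17, 13/17, 1]
j=0: u_0=0 ∈ [0, 3/17) → index 0
j=1: u_1=1/4 ∈ [3/17, 10/17) → index 1
j=2: u_2=1/2 ∈ [3/17, 10/17) → index 1
j=3: u_3=3/4 ∈ [10/17, 13/17) → index 2

0 1 1 2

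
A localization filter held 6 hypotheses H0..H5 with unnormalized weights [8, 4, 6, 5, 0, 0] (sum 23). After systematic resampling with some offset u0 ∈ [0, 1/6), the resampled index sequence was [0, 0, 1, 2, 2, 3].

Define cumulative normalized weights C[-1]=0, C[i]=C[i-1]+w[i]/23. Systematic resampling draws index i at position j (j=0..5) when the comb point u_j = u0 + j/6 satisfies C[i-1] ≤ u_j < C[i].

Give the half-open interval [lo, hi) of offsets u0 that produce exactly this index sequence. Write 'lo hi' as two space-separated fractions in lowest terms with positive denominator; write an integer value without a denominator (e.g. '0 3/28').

C = [8/23, 12/23, 18/23, 1, 1, 1]
j=0 picked index 0: u0 ∈ [0, 8/23)
j=1 picked index 0: u0 ∈ [-1/6, 25/138)
j=2 picked index 1: u0 ∈ [1/69, 13/69)
j=3 picked index 2: u0 ∈ [1/46, 13/46)
j=4 picked index 2: u0 ∈ [-10/69, 8/69)
j=5 picked index 3: u0 ∈ [-7/138, 1/6)
intersection: [1/46, 8/69)

1/46 8/69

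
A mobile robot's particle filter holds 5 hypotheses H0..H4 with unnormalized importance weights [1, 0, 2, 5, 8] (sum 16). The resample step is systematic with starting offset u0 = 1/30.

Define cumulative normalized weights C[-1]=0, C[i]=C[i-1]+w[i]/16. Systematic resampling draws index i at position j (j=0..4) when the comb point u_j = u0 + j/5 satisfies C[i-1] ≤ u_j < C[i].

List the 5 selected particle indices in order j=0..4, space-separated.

0 3 3 4 4

C = [1/16, 1/16, 3/16, 1/2, 1]
j=0: u_0=1/30 ∈ [0, 1/16) → index 0
j=1: u_1=7/30 ∈ [3/16, 1/2) → index 3
j=2: u_2=13/30 ∈ [3/16, 1/2) → index 3
j=3: u_3=19/30 ∈ [1/2, 1) → index 4
j=4: u_4=5/6 ∈ [1/2, 1) → index 4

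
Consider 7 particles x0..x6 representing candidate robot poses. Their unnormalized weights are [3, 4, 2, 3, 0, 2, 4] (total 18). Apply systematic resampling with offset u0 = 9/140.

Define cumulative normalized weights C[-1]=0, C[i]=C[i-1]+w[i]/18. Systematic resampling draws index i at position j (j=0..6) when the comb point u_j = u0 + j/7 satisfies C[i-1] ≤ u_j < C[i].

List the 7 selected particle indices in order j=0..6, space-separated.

0 1 1 2 3 6 6

C = [1/6, 7/18, 1/2, 2/3, 2/3, 7/9, 1]
j=0: u_0=9/140 ∈ [0, 1/6) → index 0
j=1: u_1=29/140 ∈ [1/6, 7/18) → index 1
j=2: u_2=7/20 ∈ [1/6, 7/18) → index 1
j=3: u_3=69/140 ∈ [7/18, 1/2) → index 2
j=4: u_4=89/140 ∈ [1/2, 2/3) → index 3
j=5: u_5=109/140 ∈ [7/9, 1) → index 6
j=6: u_6=129/140 ∈ [7/9, 1) → index 6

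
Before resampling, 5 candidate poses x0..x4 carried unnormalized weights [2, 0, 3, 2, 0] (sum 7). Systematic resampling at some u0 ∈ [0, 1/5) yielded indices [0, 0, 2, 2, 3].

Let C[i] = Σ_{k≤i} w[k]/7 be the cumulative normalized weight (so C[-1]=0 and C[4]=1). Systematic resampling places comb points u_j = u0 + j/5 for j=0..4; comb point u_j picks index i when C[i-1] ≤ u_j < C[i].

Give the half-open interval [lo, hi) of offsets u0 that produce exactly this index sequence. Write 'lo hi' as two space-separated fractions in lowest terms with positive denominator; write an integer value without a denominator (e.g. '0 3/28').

0 3/35

C = [2/7, 2/7, 5/7, 1, 1]
j=0 picked index 0: u0 ∈ [0, 2/7)
j=1 picked index 0: u0 ∈ [-1/5, 3/35)
j=2 picked index 2: u0 ∈ [-4/35, 11/35)
j=3 picked index 2: u0 ∈ [-11/35, 4/35)
j=4 picked index 3: u0 ∈ [-3/35, 1/5)
intersection: [0, 3/35)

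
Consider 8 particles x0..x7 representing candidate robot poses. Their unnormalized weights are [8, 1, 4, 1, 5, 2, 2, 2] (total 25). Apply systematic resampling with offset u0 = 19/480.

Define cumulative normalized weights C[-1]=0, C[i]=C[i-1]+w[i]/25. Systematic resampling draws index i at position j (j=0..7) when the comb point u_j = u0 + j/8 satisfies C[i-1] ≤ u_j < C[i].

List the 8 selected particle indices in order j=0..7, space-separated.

C = [8/25, 9/25, 13/25, 14/25, 19/25, 21/25, 23/25, 1]
j=0: u_0=19/480 ∈ [0, 8/25) → index 0
j=1: u_1=79/480 ∈ [0, 8/25) → index 0
j=2: u_2=139/480 ∈ [0, 8/25) → index 0
j=3: u_3=199/480 ∈ [9/25, 13/25) → index 2
j=4: u_4=259/480 ∈ [13/25, 14/25) → index 3
j=5: u_5=319/480 ∈ [14/25, 19/25) → index 4
j=6: u_6=379/480 ∈ [19/25, 21/25) → index 5
j=7: u_7=439/480 ∈ [21/25, 23/25) → index 6

0 0 0 2 3 4 5 6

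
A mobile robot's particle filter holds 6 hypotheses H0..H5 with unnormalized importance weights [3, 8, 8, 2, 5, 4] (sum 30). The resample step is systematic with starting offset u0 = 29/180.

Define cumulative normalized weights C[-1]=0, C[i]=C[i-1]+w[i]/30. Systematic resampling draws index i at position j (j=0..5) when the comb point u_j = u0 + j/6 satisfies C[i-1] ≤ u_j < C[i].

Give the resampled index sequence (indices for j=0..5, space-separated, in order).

C = [1/10, 11/30, 19/30, 7/10, 13/15, 1]
j=0: u_0=29/180 ∈ [1/10, 11/30) → index 1
j=1: u_1=59/180 ∈ [1/10, 11/30) → index 1
j=2: u_2=89/180 ∈ [11/30, 19/30) → index 2
j=3: u_3=119/180 ∈ [19/30, 7/10) → index 3
j=4: u_4=149/180 ∈ [7/10, 13/15) → index 4
j=5: u_5=179/180 ∈ [13/15, 1) → index 5

1 1 2 3 4 5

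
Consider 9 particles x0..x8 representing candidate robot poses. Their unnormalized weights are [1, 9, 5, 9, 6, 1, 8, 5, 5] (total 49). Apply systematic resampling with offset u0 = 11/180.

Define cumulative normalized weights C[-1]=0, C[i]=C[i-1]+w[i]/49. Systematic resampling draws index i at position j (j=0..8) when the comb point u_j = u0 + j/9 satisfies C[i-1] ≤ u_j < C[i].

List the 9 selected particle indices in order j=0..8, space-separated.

C = [1/49, 10/49, 15/49, 24/49, 30/49, 31/49, 39/49, 44/49, 1]
j=0: u_0=11/180 ∈ [1/49, 10/49) → index 1
j=1: u_1=31/180 ∈ [1/49, 10/49) → index 1
j=2: u_2=17/60 ∈ [10/49, 15/49) → index 2
j=3: u_3=71/180 ∈ [15/49, 24/49) → index 3
j=4: u_4=91/180 ∈ [24/49, 30/49) → index 4
j=5: u_5=37/60 ∈ [30/49, 31/49) → index 5
j=6: u_6=131/180 ∈ [31/49, 39/49) → index 6
j=7: u_7=151/180 ∈ [39/49, 44/49) → index 7
j=8: u_8=19/20 ∈ [44/49, 1) → index 8

1 1 2 3 4 5 6 7 8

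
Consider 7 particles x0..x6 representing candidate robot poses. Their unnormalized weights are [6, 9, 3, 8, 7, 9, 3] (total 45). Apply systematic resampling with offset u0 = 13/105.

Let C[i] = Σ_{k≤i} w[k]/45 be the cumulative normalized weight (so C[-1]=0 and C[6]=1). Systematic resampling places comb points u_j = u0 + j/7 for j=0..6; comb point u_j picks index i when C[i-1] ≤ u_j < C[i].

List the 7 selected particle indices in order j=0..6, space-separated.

0 1 3 3 4 5 6

C = [2/15, 1/3, 2/5, 26/45, 11/15, 14/15, 1]
j=0: u_0=13/105 ∈ [0, 2/15) → index 0
j=1: u_1=4/15 ∈ [2/15, 1/3) → index 1
j=2: u_2=43/105 ∈ [2/5, 26/45) → index 3
j=3: u_3=58/105 ∈ [2/5, 26/45) → index 3
j=4: u_4=73/105 ∈ [26/45, 11/15) → index 4
j=5: u_5=88/105 ∈ [11/15, 14/15) → index 5
j=6: u_6=103/105 ∈ [14/15, 1) → index 6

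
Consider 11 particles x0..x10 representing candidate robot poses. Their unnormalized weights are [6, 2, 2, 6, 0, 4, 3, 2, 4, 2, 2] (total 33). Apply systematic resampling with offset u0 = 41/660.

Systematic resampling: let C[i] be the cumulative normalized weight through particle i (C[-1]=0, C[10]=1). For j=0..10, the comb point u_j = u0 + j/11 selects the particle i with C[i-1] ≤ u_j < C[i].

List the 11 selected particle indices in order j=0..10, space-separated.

C = [2/11, 8/33, 10/33, 16/33, 16/33, 20/33, 23/33, 25/33, 29/33, 31/33, 1]
j=0: u_0=41/660 ∈ [0, 2/11) → index 0
j=1: u_1=101/660 ∈ [0, 2/11) → index 0
j=2: u_2=161/660 ∈ [8/33, 10/33) → index 2
j=3: u_3=221/660 ∈ [10/33, 16/33) → index 3
j=4: u_4=281/660 ∈ [10/33, 16/33) → index 3
j=5: u_5=31/60 ∈ [16/33, 20/33) → index 5
j=6: u_6=401/660 ∈ [20/33, 23/33) → index 6
j=7: u_7=461/660 ∈ [23/33, 25/33) → index 7
j=8: u_8=521/660 ∈ [25/33, 29/33) → index 8
j=9: u_9=581/660 ∈ [29/33, 31/33) → index 9
j=10: u_10=641/660 ∈ [31/33, 1) → index 10

0 0 2 3 3 5 6 7 8 9 10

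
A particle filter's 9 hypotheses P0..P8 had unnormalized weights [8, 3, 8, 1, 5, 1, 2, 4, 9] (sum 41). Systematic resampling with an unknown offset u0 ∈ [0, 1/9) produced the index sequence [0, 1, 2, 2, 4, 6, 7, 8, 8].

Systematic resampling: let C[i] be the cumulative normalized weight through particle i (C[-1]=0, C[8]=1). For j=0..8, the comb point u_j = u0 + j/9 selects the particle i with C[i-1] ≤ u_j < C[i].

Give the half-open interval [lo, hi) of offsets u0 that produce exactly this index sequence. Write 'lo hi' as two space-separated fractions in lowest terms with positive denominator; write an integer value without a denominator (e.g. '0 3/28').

C = [8/41, 11/41, 19/41, 20/41, 25/41, 26/41, 28/41, 32/41, 1]
j=0 picked index 0: u0 ∈ [0, 8/41)
j=1 picked index 1: u0 ∈ [31/369, 58/369)
j=2 picked index 2: u0 ∈ [17/369, 89/369)
j=3 picked index 2: u0 ∈ [-8/123, 16/123)
j=4 picked index 4: u0 ∈ [16/369, 61/369)
j=5 picked index 6: u0 ∈ [29/369, 47/369)
j=6 picked index 7: u0 ∈ [2/123, 14/123)
j=7 picked index 8: u0 ∈ [1/369, 2/9)
j=8 picked index 8: u0 ∈ [-40/369, 1/9)
intersection: [31/369, 1/9)

31/369 1/9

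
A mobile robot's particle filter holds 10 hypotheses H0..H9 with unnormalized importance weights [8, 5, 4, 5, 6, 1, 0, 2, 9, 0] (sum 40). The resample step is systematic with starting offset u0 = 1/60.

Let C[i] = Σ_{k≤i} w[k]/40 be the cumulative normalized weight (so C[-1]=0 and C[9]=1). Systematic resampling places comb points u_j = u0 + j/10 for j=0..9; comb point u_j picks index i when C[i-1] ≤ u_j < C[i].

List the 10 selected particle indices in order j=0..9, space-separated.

0 0 1 1 2 3 4 5 8 8

C = [1/5, 13/40, 17/40, 11/20, 7/10, 29/40, 29/40, 31/40, 1, 1]
j=0: u_0=1/60 ∈ [0, 1/5) → index 0
j=1: u_1=7/60 ∈ [0, 1/5) → index 0
j=2: u_2=13/60 ∈ [1/5, 13/40) → index 1
j=3: u_3=19/60 ∈ [1/5, 13/40) → index 1
j=4: u_4=5/12 ∈ [13/40, 17/40) → index 2
j=5: u_5=31/60 ∈ [17/40, 11/20) → index 3
j=6: u_6=37/60 ∈ [11/20, 7/10) → index 4
j=7: u_7=43/60 ∈ [7/10, 29/40) → index 5
j=8: u_8=49/60 ∈ [31/40, 1) → index 8
j=9: u_9=11/12 ∈ [31/40, 1) → index 8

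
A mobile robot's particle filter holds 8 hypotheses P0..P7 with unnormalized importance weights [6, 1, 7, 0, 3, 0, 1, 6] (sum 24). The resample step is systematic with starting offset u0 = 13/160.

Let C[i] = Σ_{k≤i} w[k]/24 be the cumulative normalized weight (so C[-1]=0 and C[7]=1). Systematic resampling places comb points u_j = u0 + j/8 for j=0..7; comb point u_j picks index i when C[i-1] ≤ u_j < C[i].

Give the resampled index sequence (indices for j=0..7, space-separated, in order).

0 0 2 2 2 4 7 7

C = [1/4, 7/24, 7/12, 7/12, 17/24, 17/24, 3/4, 1]
j=0: u_0=13/160 ∈ [0, 1/4) → index 0
j=1: u_1=33/160 ∈ [0, 1/4) → index 0
j=2: u_2=53/160 ∈ [7/24, 7/12) → index 2
j=3: u_3=73/160 ∈ [7/24, 7/12) → index 2
j=4: u_4=93/160 ∈ [7/24, 7/12) → index 2
j=5: u_5=113/160 ∈ [7/12, 17/24) → index 4
j=6: u_6=133/160 ∈ [3/4, 1) → index 7
j=7: u_7=153/160 ∈ [3/4, 1) → index 7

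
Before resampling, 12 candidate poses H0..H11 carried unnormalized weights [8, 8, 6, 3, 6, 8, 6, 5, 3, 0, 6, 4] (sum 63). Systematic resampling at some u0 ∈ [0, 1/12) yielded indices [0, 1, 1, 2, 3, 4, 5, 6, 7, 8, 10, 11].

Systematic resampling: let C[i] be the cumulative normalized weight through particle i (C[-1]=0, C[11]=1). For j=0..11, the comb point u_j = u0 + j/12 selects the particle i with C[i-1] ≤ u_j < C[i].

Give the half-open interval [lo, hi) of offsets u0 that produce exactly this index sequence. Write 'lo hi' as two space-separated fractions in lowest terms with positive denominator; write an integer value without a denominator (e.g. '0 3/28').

C = [8/63, 16/63, 22/63, 25/63, 31/63, 13/21, 5/7, 50/63, 53/63, 53/63, 59/63, 1]
j=0 picked index 0: u0 ∈ [0, 8/63)
j=1 picked index 1: u0 ∈ [11/252, 43/252)
j=2 picked index 1: u0 ∈ [-5/126, 11/126)
j=3 picked index 2: u0 ∈ [1/252, 25/252)
j=4 picked index 3: u0 ∈ [1/63, 4/63)
j=5 picked index 4: u0 ∈ [-5/252, 19/252)
j=6 picked index 5: u0 ∈ [-1/126, 5/42)
j=7 picked index 6: u0 ∈ [1/28, 11/84)
j=8 picked index 7: u0 ∈ [1/21, 8/63)
j=9 picked index 8: u0 ∈ [11/252, 23/252)
j=10 picked index 10: u0 ∈ [1/126, 13/126)
j=11 picked index 11: u0 ∈ [5/252, 1/12)
intersection: [1/21, 4/63)

1/21 4/63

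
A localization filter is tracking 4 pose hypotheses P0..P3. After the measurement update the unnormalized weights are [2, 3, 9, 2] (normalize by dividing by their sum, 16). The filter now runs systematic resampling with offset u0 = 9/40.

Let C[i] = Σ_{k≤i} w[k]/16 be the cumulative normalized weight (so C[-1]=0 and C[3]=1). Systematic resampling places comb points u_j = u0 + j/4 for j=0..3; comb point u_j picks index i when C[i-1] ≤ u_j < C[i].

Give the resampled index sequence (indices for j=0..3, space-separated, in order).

1 2 2 3

C = [1/8, 5/16, 7/8, 1]
j=0: u_0=9/40 ∈ [1/8, 5/16) → index 1
j=1: u_1=19/40 ∈ [5/16, 7/8) → index 2
j=2: u_2=29/40 ∈ [5/16, 7/8) → index 2
j=3: u_3=39/40 ∈ [7/8, 1) → index 3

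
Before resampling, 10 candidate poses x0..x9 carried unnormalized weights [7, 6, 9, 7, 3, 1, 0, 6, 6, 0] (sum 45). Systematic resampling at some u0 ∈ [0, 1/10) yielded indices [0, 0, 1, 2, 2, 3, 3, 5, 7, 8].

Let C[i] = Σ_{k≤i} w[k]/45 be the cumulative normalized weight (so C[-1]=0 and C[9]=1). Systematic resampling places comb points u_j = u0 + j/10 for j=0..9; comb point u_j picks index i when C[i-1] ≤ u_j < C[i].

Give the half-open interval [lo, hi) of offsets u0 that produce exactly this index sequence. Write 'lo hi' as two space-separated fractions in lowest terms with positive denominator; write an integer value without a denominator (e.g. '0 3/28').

1/90 1/30

C = [7/45, 13/45, 22/45, 29/45, 32/45, 11/15, 11/15, 13/15, 1, 1]
j=0 picked index 0: u0 ∈ [0, 7/45)
j=1 picked index 0: u0 ∈ [-1/10, 1/18)
j=2 picked index 1: u0 ∈ [-2/45, 4/45)
j=3 picked index 2: u0 ∈ [-1/90, 17/90)
j=4 picked index 2: u0 ∈ [-1/9, 4/45)
j=5 picked index 3: u0 ∈ [-1/90, 13/90)
j=6 picked index 3: u0 ∈ [-1/9, 2/45)
j=7 picked index 5: u0 ∈ [1/90, 1/30)
j=8 picked index 7: u0 ∈ [-1/15, 1/15)
j=9 picked index 8: u0 ∈ [-1/30, 1/10)
intersection: [1/90, 1/30)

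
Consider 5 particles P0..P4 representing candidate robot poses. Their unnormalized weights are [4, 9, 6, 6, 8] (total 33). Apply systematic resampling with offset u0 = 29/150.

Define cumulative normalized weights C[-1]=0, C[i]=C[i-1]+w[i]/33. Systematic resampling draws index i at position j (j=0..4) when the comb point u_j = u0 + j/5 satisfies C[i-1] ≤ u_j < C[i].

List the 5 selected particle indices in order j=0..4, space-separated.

C = [4/33, 13/33, 19/33, 25/33, 1]
j=0: u_0=29/150 ∈ [4/33, 13/33) → index 1
j=1: u_1=59/150 ∈ [4/33, 13/33) → index 1
j=2: u_2=89/150 ∈ [19/33, 25/33) → index 3
j=3: u_3=119/150 ∈ [25/33, 1) → index 4
j=4: u_4=149/150 ∈ [25/33, 1) → index 4

1 1 3 4 4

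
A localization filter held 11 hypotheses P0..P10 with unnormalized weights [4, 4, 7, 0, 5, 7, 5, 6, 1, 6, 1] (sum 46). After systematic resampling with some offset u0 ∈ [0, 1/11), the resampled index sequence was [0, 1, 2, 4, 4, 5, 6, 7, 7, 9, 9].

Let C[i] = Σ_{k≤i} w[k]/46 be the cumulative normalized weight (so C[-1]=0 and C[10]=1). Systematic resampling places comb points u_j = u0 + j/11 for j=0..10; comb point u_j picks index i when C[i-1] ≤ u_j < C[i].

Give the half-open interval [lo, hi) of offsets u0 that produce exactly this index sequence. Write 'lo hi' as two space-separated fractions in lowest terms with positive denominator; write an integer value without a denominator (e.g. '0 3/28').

15/253 35/506

C = [2/23, 4/23, 15/46, 15/46, 10/23, 27/46, 16/23, 19/23, 39/46, 45/46, 1]
j=0 picked index 0: u0 ∈ [0, 2/23)
j=1 picked index 1: u0 ∈ [-1/253, 21/253)
j=2 picked index 2: u0 ∈ [-2/253, 73/506)
j=3 picked index 4: u0 ∈ [27/506, 41/253)
j=4 picked index 4: u0 ∈ [-19/506, 18/253)
j=5 picked index 5: u0 ∈ [-5/253, 67/506)
j=6 picked index 6: u0 ∈ [21/506, 38/253)
j=7 picked index 7: u0 ∈ [15/253, 48/253)
j=8 picked index 7: u0 ∈ [-8/253, 25/253)
j=9 picked index 9: u0 ∈ [15/506, 81/506)
j=10 picked index 9: u0 ∈ [-31/506, 35/506)
intersection: [15/253, 35/506)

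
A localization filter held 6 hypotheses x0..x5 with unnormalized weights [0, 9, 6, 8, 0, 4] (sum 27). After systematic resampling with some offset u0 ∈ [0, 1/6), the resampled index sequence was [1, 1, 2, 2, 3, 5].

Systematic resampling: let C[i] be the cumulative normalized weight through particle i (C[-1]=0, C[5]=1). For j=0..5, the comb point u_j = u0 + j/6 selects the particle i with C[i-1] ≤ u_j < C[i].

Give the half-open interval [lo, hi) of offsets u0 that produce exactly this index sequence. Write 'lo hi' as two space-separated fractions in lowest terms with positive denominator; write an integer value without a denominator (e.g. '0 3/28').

C = [0, 1/3, 5/9, 23/27, 23/27, 1]
j=0 picked index 1: u0 ∈ [0, 1/3)
j=1 picked index 1: u0 ∈ [-1/6, 1/6)
j=2 picked index 2: u0 ∈ [0, 2/9)
j=3 picked index 2: u0 ∈ [-1/6, 1/18)
j=4 picked index 3: u0 ∈ [-1/9, 5/27)
j=5 picked index 5: u0 ∈ [1/54, 1/6)
intersection: [1/54, 1/18)

1/54 1/18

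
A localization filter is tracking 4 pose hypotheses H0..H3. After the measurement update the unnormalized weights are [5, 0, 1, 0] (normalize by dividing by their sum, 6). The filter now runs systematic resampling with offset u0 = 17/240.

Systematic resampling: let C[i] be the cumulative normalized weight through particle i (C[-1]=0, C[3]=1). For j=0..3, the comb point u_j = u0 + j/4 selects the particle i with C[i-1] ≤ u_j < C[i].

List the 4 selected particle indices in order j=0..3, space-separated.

C = [5/6, 5/6, 1, 1]
j=0: u_0=17/240 ∈ [0, 5/6) → index 0
j=1: u_1=77/240 ∈ [0, 5/6) → index 0
j=2: u_2=137/240 ∈ [0, 5/6) → index 0
j=3: u_3=197/240 ∈ [0, 5/6) → index 0

0 0 0 0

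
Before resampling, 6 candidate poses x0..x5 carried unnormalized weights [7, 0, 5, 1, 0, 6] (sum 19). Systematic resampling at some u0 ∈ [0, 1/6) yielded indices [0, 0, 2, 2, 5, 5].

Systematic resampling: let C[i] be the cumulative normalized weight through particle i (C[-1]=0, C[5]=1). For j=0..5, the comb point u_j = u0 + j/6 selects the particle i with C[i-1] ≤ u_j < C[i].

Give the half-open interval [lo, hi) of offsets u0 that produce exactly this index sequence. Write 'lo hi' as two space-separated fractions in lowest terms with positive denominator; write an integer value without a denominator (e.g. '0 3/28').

2/57 5/38

C = [7/19, 7/19, 12/19, 13/19, 13/19, 1]
j=0 picked index 0: u0 ∈ [0, 7/19)
j=1 picked index 0: u0 ∈ [-1/6, 23/114)
j=2 picked index 2: u0 ∈ [2/57, 17/57)
j=3 picked index 2: u0 ∈ [-5/38, 5/38)
j=4 picked index 5: u0 ∈ [1/57, 1/3)
j=5 picked index 5: u0 ∈ [-17/114, 1/6)
intersection: [2/57, 5/38)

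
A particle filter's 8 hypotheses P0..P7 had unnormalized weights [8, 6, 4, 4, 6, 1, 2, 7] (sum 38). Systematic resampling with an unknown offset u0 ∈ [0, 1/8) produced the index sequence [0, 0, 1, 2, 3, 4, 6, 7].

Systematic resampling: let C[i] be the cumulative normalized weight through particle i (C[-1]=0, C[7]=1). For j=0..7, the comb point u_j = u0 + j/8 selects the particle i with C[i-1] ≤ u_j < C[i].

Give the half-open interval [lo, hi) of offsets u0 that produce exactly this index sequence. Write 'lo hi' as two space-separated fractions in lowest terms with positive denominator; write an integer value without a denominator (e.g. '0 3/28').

C = [4/19, 7/19, 9/19, 11/19, 14/19, 29/38, 31/38, 1]
j=0 picked index 0: u0 ∈ [0, 4/19)
j=1 picked index 0: u0 ∈ [-1/8, 13/152)
j=2 picked index 1: u0 ∈ [-3/76, 9/76)
j=3 picked index 2: u0 ∈ [-1/152, 15/152)
j=4 picked index 3: u0 ∈ [-1/38, 3/38)
j=5 picked index 4: u0 ∈ [-7/152, 17/152)
j=6 picked index 6: u0 ∈ [1/76, 5/76)
j=7 picked index 7: u0 ∈ [-9/152, 1/8)
intersection: [1/76, 5/76)

1/76 5/76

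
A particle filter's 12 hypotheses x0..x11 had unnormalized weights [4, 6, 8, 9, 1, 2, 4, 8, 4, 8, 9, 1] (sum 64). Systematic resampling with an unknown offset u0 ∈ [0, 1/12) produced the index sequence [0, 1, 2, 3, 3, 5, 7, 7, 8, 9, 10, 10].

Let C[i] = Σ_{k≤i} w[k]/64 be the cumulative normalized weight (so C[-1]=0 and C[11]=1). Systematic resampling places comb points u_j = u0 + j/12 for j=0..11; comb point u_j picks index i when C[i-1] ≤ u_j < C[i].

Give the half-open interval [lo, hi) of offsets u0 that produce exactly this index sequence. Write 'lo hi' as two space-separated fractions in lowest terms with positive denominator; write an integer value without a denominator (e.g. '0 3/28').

C = [1/16, 5/32, 9/32, 27/64, 7/16, 15/32, 17/32, 21/32, 23/32, 27/32, 63/64, 1]
j=0 picked index 0: u0 ∈ [0, 1/16)
j=1 picked index 1: u0 ∈ [-1/48, 7/96)
j=2 picked index 2: u0 ∈ [-1/96, 11/96)
j=3 picked index 3: u0 ∈ [1/32, 11/64)
j=4 picked index 3: u0 ∈ [-5/96, 17/192)
j=5 picked index 5: u0 ∈ [1/48, 5/96)
j=6 picked index 7: u0 ∈ [1/32, 5/32)
j=7 picked index 7: u0 ∈ [-5/96, 7/96)
j=8 picked index 8: u0 ∈ [-1/96, 5/96)
j=9 picked index 9: u0 ∈ [-1/32, 3/32)
j=10 picked index 10: u0 ∈ [1/96, 29/192)
j=11 picked index 10: u0 ∈ [-7/96, 13/192)
intersection: [1/32, 5/96)

1/32 5/96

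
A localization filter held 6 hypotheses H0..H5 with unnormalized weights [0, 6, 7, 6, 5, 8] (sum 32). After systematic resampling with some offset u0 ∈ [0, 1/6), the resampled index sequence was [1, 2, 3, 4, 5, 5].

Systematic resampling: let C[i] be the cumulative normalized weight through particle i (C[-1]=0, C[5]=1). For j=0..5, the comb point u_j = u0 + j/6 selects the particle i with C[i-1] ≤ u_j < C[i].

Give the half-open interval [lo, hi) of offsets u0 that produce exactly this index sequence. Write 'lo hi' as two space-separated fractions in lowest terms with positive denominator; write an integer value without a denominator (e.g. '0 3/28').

3/32 1/6

C = [0, 3/16, 13/32, 19/32, 3/4, 1]
j=0 picked index 1: u0 ∈ [0, 3/16)
j=1 picked index 2: u0 ∈ [1/48, 23/96)
j=2 picked index 3: u0 ∈ [7/96, 25/96)
j=3 picked index 4: u0 ∈ [3/32, 1/4)
j=4 picked index 5: u0 ∈ [1/12, 1/3)
j=5 picked index 5: u0 ∈ [-1/12, 1/6)
intersection: [3/32, 1/6)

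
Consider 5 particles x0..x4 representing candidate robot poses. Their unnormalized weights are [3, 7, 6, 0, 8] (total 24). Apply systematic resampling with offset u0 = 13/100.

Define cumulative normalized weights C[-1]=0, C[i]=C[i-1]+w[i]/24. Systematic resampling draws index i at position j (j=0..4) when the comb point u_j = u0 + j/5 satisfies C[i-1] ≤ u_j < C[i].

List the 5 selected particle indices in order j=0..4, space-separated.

C = [1/8, 5/12, 2/3, 2/3, 1]
j=0: u_0=13/100 ∈ [1/8, 5/12) → index 1
j=1: u_1=33/100 ∈ [1/8, 5/12) → index 1
j=2: u_2=53/100 ∈ [5/12, 2/3) → index 2
j=3: u_3=73/100 ∈ [2/3, 1) → index 4
j=4: u_4=93/100 ∈ [2/3, 1) → index 4

1 1 2 4 4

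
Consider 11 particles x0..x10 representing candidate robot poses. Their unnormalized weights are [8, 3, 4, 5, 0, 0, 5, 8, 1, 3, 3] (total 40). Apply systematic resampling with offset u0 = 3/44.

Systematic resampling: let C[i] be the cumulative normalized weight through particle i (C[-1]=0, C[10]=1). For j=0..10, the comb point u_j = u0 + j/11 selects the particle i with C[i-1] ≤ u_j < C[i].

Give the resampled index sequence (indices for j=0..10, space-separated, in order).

C = [1/5, 11/40, 3/8, 1/2, 1/2, 1/2, 5/8, 33/40, 17/20, 37/40, 1]
j=0: u_0=3/44 ∈ [0, 1/5) → index 0
j=1: u_1=7/44 ∈ [0, 1/5) → index 0
j=2: u_2=1/4 ∈ [1/5, 11/40) → index 1
j=3: u_3=15/44 ∈ [11/40, 3/8) → index 2
j=4: u_4=19/44 ∈ [3/8, 1/2) → index 3
j=5: u_5=23/44 ∈ [1/2, 5/8) → index 6
j=6: u_6=27/44 ∈ [1/2, 5/8) → index 6
j=7: u_7=31/44 ∈ [5/8, 33/40) → index 7
j=8: u_8=35/44 ∈ [5/8, 33/40) → index 7
j=9: u_9=39/44 ∈ [17/20, 37/40) → index 9
j=10: u_10=43/44 ∈ [37/40, 1) → index 10

0 0 1 2 3 6 6 7 7 9 10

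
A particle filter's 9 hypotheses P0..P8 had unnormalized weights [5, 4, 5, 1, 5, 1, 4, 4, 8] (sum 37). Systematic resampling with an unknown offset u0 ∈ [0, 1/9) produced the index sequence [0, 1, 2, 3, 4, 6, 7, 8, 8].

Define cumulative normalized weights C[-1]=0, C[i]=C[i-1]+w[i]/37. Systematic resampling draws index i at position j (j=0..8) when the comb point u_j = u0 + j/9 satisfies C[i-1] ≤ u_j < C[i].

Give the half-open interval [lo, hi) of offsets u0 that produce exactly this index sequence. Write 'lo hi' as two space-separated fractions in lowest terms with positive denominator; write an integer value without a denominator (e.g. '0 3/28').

C = [5/37, 9/37, 14/37, 15/37, 20/37, 21/37, 25/37, 29/37, 1]
j=0 picked index 0: u0 ∈ [0, 5/37)
j=1 picked index 1: u0 ∈ [8/333, 44/333)
j=2 picked index 2: u0 ∈ [7/333, 52/333)
j=3 picked index 3: u0 ∈ [5/111, 8/111)
j=4 picked index 4: u0 ∈ [-13/333, 32/333)
j=5 picked index 6: u0 ∈ [4/333, 40/333)
j=6 picked index 7: u0 ∈ [1/111, 13/111)
j=7 picked index 8: u0 ∈ [2/333, 2/9)
j=8 picked index 8: u0 ∈ [-35/333, 1/9)
intersection: [5/111, 8/111)

5/111 8/111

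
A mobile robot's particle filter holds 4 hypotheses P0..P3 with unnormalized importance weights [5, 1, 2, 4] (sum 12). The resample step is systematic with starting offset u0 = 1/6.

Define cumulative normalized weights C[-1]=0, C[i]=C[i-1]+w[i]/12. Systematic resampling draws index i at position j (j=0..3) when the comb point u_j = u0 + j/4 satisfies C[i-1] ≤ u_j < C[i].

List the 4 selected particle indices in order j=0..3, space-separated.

C = [5/12, 1/2, 2/3, 1]
j=0: u_0=1/6 ∈ [0, 5/12) → index 0
j=1: u_1=5/12 ∈ [5/12, 1/2) → index 1
j=2: u_2=2/3 ∈ [2/3, 1) → index 3
j=3: u_3=11/12 ∈ [2/3, 1) → index 3

0 1 3 3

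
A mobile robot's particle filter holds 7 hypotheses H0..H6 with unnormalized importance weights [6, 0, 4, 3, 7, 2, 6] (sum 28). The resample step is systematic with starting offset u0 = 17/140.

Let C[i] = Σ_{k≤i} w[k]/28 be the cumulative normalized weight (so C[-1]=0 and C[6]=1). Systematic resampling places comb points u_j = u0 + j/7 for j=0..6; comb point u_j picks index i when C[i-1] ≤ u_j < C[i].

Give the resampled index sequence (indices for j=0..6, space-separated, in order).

0 2 3 4 4 6 6

C = [3/14, 3/14, 5/14, 13/28, 5/7, 11/14, 1]
j=0: u_0=17/140 ∈ [0, 3/14) → index 0
j=1: u_1=37/140 ∈ [3/14, 5/14) → index 2
j=2: u_2=57/140 ∈ [5/14, 13/28) → index 3
j=3: u_3=11/20 ∈ [13/28, 5/7) → index 4
j=4: u_4=97/140 ∈ [13/28, 5/7) → index 4
j=5: u_5=117/140 ∈ [11/14, 1) → index 6
j=6: u_6=137/140 ∈ [11/14, 1) → index 6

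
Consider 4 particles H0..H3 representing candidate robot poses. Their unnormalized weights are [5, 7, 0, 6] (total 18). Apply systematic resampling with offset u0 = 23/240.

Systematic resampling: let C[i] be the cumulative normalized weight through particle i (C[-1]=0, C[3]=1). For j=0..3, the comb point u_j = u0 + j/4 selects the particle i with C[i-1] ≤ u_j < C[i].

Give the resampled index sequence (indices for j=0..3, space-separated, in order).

0 1 1 3

C = [5/18, 2/3, 2/3, 1]
j=0: u_0=23/240 ∈ [0, 5/18) → index 0
j=1: u_1=83/240 ∈ [5/18, 2/3) → index 1
j=2: u_2=143/240 ∈ [5/18, 2/3) → index 1
j=3: u_3=203/240 ∈ [2/3, 1) → index 3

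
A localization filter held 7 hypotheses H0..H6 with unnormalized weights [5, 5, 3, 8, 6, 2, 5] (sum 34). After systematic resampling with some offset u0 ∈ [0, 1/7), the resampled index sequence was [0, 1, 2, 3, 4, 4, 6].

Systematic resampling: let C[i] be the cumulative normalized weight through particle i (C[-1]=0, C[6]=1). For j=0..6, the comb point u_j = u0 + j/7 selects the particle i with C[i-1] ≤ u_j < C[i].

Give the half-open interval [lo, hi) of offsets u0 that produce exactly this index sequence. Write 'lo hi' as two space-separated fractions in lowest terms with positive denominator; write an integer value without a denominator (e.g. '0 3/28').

11/238 19/238

C = [5/34, 5/17, 13/34, 21/34, 27/34, 29/34, 1]
j=0 picked index 0: u0 ∈ [0, 5/34)
j=1 picked index 1: u0 ∈ [1/238, 18/119)
j=2 picked index 2: u0 ∈ [1/119, 23/238)
j=3 picked index 3: u0 ∈ [-11/238, 45/238)
j=4 picked index 4: u0 ∈ [11/238, 53/238)
j=5 picked index 4: u0 ∈ [-23/238, 19/238)
j=6 picked index 6: u0 ∈ [-1/238, 1/7)
intersection: [11/238, 19/238)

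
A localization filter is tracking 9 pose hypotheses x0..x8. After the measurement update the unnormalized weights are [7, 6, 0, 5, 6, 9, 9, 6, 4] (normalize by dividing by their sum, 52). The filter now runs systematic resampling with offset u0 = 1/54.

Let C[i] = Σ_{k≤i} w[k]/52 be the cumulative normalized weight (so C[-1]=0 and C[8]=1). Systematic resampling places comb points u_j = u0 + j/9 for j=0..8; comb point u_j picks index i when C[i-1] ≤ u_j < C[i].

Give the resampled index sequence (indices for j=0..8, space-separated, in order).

0 0 1 4 5 5 6 6 7

C = [7/52, 1/4, 1/4, 9/26, 6/13, 33/52, 21/26, 12/13, 1]
j=0: u_0=1/54 ∈ [0, 7/52) → index 0
j=1: u_1=7/54 ∈ [0, 7/52) → index 0
j=2: u_2=13/54 ∈ [7/52, 1/4) → index 1
j=3: u_3=19/54 ∈ [9/26, 6/13) → index 4
j=4: u_4=25/54 ∈ [6/13, 33/52) → index 5
j=5: u_5=31/54 ∈ [6/13, 33/52) → index 5
j=6: u_6=37/54 ∈ [33/52, 21/26) → index 6
j=7: u_7=43/54 ∈ [33/52, 21/26) → index 6
j=8: u_8=49/54 ∈ [21/26, 12/13) → index 7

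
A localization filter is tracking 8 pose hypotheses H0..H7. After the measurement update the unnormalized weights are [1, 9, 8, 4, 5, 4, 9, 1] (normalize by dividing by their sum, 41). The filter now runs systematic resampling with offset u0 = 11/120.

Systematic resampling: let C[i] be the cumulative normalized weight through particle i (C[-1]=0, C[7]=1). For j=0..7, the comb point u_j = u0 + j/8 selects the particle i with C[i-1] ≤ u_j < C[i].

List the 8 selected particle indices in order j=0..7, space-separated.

C = [1/41, 10/41, 18/41, 22/41, 27/41, 31/41, 40/41, 1]
j=0: u_0=11/120 ∈ [1/41, 10/41) → index 1
j=1: u_1=13/60 ∈ [1/41, 10/41) → index 1
j=2: u_2=41/120 ∈ [10/41, 18/41) → index 2
j=3: u_3=7/15 ∈ [18/41, 22/41) → index 3
j=4: u_4=71/120 ∈ [22/41, 27/41) → index 4
j=5: u_5=43/60 ∈ [27/41, 31/41) → index 5
j=6: u_6=101/120 ∈ [31/41, 40/41) → index 6
j=7: u_7=29/30 ∈ [31/41, 40/41) → index 6

1 1 2 3 4 5 6 6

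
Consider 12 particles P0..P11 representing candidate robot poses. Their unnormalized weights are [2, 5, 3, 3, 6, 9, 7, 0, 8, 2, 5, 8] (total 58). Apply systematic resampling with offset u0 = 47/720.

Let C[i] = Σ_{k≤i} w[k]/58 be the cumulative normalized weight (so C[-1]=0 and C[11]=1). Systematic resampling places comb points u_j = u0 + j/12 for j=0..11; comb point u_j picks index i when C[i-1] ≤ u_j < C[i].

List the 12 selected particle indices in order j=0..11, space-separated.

C = [1/29, 7/58, 5/29, 13/58, 19/58, 14/29, 35/58, 35/58, 43/58, 45/58, 25/29, 1]
j=0: u_0=47/720 ∈ [1/29, 7/58) → index 1
j=1: u_1=107/720 ∈ [7/58, 5/29) → index 2
j=2: u_2=167/720 ∈ [13/58, 19/58) → index 4
j=3: u_3=227/720 ∈ [13/58, 19/58) → index 4
j=4: u_4=287/720 ∈ [19/58, 14/29) → index 5
j=5: u_5=347/720 ∈ [19/58, 14/29) → index 5
j=6: u_6=407/720 ∈ [14/29, 35/58) → index 6
j=7: u_7=467/720 ∈ [35/58, 43/58) → index 8
j=8: u_8=527/720 ∈ [35/58, 43/58) → index 8
j=9: u_9=587/720 ∈ [45/58, 25/29) → index 10
j=10: u_10=647/720 ∈ [25/29, 1) → index 11
j=11: u_11=707/720 ∈ [25/29, 1) → index 11

1 2 4 4 5 5 6 8 8 10 11 11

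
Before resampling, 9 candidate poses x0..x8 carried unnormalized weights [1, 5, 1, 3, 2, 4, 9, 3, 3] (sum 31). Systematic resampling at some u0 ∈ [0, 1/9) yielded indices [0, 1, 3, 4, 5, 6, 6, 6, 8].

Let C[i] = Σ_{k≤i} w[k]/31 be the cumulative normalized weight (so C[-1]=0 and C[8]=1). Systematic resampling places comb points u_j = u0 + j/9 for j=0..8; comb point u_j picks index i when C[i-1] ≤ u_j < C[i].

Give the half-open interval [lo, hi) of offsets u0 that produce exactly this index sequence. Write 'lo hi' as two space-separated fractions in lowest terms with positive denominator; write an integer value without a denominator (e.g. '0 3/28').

C = [1/31, 6/31, 7/31, 10/31, 12/31, 16/31, 25/31, 28/31, 1]
j=0 picked index 0: u0 ∈ [0, 1/31)
j=1 picked index 1: u0 ∈ [-22/279, 23/279)
j=2 picked index 3: u0 ∈ [1/279, 28/279)
j=3 picked index 4: u0 ∈ [-1/93, 5/93)
j=4 picked index 5: u0 ∈ [-16/279, 20/279)
j=5 picked index 6: u0 ∈ [-11/279, 70/279)
j=6 picked index 6: u0 ∈ [-14/93, 13/93)
j=7 picked index 6: u0 ∈ [-73/279, 8/279)
j=8 picked index 8: u0 ∈ [4/279, 1/9)
intersection: [4/279, 8/279)

4/279 8/279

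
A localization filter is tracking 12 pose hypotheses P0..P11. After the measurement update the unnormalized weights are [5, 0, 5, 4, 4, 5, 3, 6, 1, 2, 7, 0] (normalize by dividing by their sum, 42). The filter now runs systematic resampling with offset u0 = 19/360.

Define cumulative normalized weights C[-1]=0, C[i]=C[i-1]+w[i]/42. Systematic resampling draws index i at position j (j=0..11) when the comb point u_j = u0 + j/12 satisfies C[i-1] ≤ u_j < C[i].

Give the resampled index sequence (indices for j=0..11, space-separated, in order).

C = [5/42, 5/42, 5/21, 1/3, 3/7, 23/42, 13/21, 16/21, 11/14, 5/6, 1, 1]
j=0: u_0=19/360 ∈ [0, 5/42) → index 0
j=1: u_1=49/360 ∈ [5/42, 5/21) → index 2
j=2: u_2=79/360 ∈ [5/42, 5/21) → index 2
j=3: u_3=109/360 ∈ [5/21, 1/3) → index 3
j=4: u_4=139/360 ∈ [1/3, 3/7) → index 4
j=5: u_5=169/360 ∈ [3/7, 23/42) → index 5
j=6: u_6=199/360 ∈ [23/42, 13/21) → index 6
j=7: u_7=229/360 ∈ [13/21, 16/21) → index 7
j=8: u_8=259/360 ∈ [13/21, 16/21) → index 7
j=9: u_9=289/360 ∈ [11/14, 5/6) → index 9
j=10: u_10=319/360 ∈ [5/6, 1) → index 10
j=11: u_11=349/360 ∈ [5/6, 1) → index 10

0 2 2 3 4 5 6 7 7 9 10 10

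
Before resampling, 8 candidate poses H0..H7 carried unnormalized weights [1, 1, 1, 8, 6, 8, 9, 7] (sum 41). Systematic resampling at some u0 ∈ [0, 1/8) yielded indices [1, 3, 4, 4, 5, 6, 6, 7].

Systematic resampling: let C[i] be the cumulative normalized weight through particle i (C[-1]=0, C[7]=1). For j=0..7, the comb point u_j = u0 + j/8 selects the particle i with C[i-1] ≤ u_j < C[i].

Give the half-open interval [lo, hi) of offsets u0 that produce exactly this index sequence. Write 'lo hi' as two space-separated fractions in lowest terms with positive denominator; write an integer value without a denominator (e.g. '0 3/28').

1/41 13/328

C = [1/41, 2/41, 3/41, 11/41, 17/41, 25/41, 34/41, 1]
j=0 picked index 1: u0 ∈ [1/41, 2/41)
j=1 picked index 3: u0 ∈ [-17/328, 47/328)
j=2 picked index 4: u0 ∈ [3/164, 27/164)
j=3 picked index 4: u0 ∈ [-35/328, 13/328)
j=4 picked index 5: u0 ∈ [-7/82, 9/82)
j=5 picked index 6: u0 ∈ [-5/328, 67/328)
j=6 picked index 6: u0 ∈ [-23/164, 13/164)
j=7 picked index 7: u0 ∈ [-15/328, 1/8)
intersection: [1/41, 13/328)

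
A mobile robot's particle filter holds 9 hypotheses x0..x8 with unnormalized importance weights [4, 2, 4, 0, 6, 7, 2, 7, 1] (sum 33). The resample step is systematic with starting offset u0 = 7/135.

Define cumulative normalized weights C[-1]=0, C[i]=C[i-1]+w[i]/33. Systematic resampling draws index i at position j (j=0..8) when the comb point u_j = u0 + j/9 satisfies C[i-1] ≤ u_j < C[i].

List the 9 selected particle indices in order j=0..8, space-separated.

0 1 2 4 5 5 6 7 7

C = [4/33, 2/11, 10/33, 10/33, 16/33, 23/33, 25/33, 32/33, 1]
j=0: u_0=7/135 ∈ [0, 4/33) → index 0
j=1: u_1=22/135 ∈ [4/33, 2/11) → index 1
j=2: u_2=37/135 ∈ [2/11, 10/33) → index 2
j=3: u_3=52/135 ∈ [10/33, 16/33) → index 4
j=4: u_4=67/135 ∈ [16/33, 23/33) → index 5
j=5: u_5=82/135 ∈ [16/33, 23/33) → index 5
j=6: u_6=97/135 ∈ [23/33, 25/33) → index 6
j=7: u_7=112/135 ∈ [25/33, 32/33) → index 7
j=8: u_8=127/135 ∈ [25/33, 32/33) → index 7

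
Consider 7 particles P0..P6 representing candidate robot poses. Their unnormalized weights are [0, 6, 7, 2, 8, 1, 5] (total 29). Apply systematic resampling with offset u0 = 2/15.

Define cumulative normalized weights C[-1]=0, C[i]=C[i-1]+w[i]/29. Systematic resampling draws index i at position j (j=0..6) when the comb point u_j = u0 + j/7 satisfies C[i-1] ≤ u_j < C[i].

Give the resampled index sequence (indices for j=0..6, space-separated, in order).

1 2 2 4 4 6 6

C = [0, 6/29, 13/29, 15/29, 23/29, 24/29, 1]
j=0: u_0=2/15 ∈ [0, 6/29) → index 1
j=1: u_1=29/105 ∈ [6/29, 13/29) → index 2
j=2: u_2=44/105 ∈ [6/29, 13/29) → index 2
j=3: u_3=59/105 ∈ [15/29, 23/29) → index 4
j=4: u_4=74/105 ∈ [15/29, 23/29) → index 4
j=5: u_5=89/105 ∈ [24/29, 1) → index 6
j=6: u_6=104/105 ∈ [24/29, 1) → index 6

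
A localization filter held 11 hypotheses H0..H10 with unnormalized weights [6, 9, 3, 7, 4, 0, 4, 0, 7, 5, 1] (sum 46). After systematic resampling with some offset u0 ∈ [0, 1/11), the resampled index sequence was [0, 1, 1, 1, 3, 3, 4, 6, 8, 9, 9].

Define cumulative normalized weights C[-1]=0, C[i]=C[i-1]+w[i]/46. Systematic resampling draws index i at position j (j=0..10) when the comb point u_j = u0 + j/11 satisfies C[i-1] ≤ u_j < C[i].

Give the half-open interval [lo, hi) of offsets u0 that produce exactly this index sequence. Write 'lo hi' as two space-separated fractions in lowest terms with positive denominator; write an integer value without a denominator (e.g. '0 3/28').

C = [3/23, 15/46, 9/23, 25/46, 29/46, 29/46, 33/46, 33/46, 20/23, 45/46, 1]
j=0 picked index 0: u0 ∈ [0, 3/23)
j=1 picked index 1: u0 ∈ [10/253, 119/506)
j=2 picked index 1: u0 ∈ [-13/253, 73/506)
j=3 picked index 1: u0 ∈ [-36/253, 27/506)
j=4 picked index 3: u0 ∈ [7/253, 91/506)
j=5 picked index 3: u0 ∈ [-16/253, 45/506)
j=6 picked index 4: u0 ∈ [-1/506, 43/506)
j=7 picked index 6: u0 ∈ [-3/506, 41/506)
j=8 picked index 8: u0 ∈ [-5/506, 36/253)
j=9 picked index 9: u0 ∈ [13/253, 81/506)
j=10 picked index 9: u0 ∈ [-10/253, 35/506)
intersection: [13/253, 27/506)

13/253 27/506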